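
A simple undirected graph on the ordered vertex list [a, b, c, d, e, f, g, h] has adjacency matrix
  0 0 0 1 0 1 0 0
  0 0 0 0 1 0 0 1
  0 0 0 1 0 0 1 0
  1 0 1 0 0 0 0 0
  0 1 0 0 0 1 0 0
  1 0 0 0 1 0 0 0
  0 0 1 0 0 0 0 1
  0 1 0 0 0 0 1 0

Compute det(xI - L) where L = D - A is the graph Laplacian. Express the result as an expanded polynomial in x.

x^8 - 16x^7 + 104x^6 - 352x^5 + 660x^4 - 672x^3 + 336x^2 - 64x

With the vertex order [a, b, c, d, e, f, g, h], the degrees are [2, 2, 2, 2, 2, 2, 2, 2], giving D = diag(2, 2, 2, 2, 2, 2, 2, 2) and L = D - A. Computing det(xI - L) by cofactor expansion (or equivalently via sum-over-permutations) gives x^8 - 16x^7 + 104x^6 - 352x^5 + 660x^4 - 672x^3 + 336x^2 - 64x. The coefficient of x^7 equals -trace(L) = -16, matching the sum of degrees. By the matrix-tree theorem the graph has (1/8) * product of the nonzero eigenvalues = 8 spanning trees.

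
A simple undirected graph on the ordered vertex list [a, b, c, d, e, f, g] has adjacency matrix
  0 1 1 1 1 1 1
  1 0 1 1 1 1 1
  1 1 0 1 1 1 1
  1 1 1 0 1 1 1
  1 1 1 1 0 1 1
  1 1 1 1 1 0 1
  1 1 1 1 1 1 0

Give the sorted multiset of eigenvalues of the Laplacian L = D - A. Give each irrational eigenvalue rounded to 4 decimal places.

Each diagonal entry of L is the vertex degree and each off-diagonal entry is -1 where an edge is present, 0 otherwise; in the order [a, b, c, d, e, f, g] the diagonal is [6, 6, 6, 6, 6, 6, 6]. Since every row of L sums to 0, the all-ones vector is in the kernel and 0 is an eigenvalue. The single zero eigenvalue shows the graph is connected.

[0, 7, 7, 7, 7, 7, 7]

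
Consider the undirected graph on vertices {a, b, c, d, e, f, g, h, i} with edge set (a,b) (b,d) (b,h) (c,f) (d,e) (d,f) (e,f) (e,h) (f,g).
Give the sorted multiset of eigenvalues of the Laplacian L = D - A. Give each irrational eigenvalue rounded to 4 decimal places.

[0, 0, 0.4515, 1, 1.0828, 2.2707, 3.1371, 4.8776, 5.1803]

Each diagonal entry of L is the vertex degree and each off-diagonal entry is -1 where an edge is present, 0 otherwise; in the order [a, b, c, d, e, f, g, h, i] the diagonal is [1, 3, 1, 3, 3, 4, 1, 2, 0]. Since every row of L sums to 0, the all-ones vector is in the kernel and 0 is an eigenvalue. The 2 zero eigenvalues correspond to the 2 connected components. The eigenvalues sum to 18, which equals trace(L) = 2|E|. The largest eigenvalue, 5.1803, is at most the vertex count 9.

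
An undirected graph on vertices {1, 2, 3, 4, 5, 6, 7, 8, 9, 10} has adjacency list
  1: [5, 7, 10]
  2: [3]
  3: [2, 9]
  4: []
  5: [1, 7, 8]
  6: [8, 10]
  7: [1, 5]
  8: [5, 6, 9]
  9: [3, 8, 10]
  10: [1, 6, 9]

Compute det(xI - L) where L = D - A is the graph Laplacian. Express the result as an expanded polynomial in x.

x^10 - 22x^9 + 202x^8 - 1004x^7 + 2926x^6 - 5046x^5 + 4911x^4 - 2364x^3 + 396x^2

Reading degrees in the order [1, 2, 3, 4, 5, 6, 7, 8, 9, 10] gives [3, 1, 2, 0, 3, 2, 2, 3, 3, 3]; set D = diag(3, 1, 2, 0, 3, 2, 2, 3, 3, 3) and form L = D - A. L has integer entries, so p(x) = det(xI - L) has integer coefficients. Expanding the determinant yields x^10 - 22x^9 + 202x^8 - 1004x^7 + 2926x^6 - 5046x^5 + 4911x^4 - 2364x^3 + 396x^2. Since p(0) = det(-L) = 0, x divides p(x). The eigenvalues sum to 22, which equals trace(L) = 2|E|. The largest eigenvalue, 5.1451, is at most the vertex count 10.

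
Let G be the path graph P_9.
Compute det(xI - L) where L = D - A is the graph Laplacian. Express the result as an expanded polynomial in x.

The graph has 9 vertices and degree multiset [2, 2, 2, 2, 2, 2, 2, 1, 1]; D is the diagonal matrix of degrees and L = D - A. L has integer entries, so p(x) = det(xI - L) has integer coefficients. Expanding the determinant yields x^9 - 16x^8 + 105x^7 - 364x^6 + 715x^5 - 792x^4 + 462x^3 - 120x^2 + 9x. The coefficient of x^8 equals -trace(L) = -16, matching the sum of degrees. The largest eigenvalue, 3.8794, is at most the vertex count 9.

x^9 - 16x^8 + 105x^7 - 364x^6 + 715x^5 - 792x^4 + 462x^3 - 120x^2 + 9x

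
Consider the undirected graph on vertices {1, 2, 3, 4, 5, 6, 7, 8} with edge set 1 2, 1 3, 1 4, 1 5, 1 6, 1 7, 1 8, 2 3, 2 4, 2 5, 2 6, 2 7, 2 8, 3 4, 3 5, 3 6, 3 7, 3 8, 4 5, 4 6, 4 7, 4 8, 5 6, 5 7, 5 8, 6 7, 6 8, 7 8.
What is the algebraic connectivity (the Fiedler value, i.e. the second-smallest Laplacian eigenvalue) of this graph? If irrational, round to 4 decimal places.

8

With the vertex order [1, 2, 3, 4, 5, 6, 7, 8], the degrees are [7, 7, 7, 7, 7, 7, 7, 7], giving D = diag(7, 7, 7, 7, 7, 7, 7, 7) and L = D - A. The sorted Laplacian eigenvalues are [0, 8, 8, 8, 8, 8, 8, 8]; the algebraic connectivity is the second entry, 8.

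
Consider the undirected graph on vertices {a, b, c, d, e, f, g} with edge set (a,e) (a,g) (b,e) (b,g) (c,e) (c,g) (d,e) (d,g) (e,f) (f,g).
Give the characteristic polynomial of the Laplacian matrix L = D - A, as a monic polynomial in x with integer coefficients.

Reading degrees in the order [a, b, c, d, e, f, g] gives [2, 2, 2, 2, 5, 2, 5]; set D = diag(2, 2, 2, 2, 5, 2, 5) and form L = D - A. L has integer entries, so p(x) = det(xI - L) has integer coefficients. Expanding the determinant yields x^7 - 20x^6 + 155x^5 - 600x^4 + 1240x^3 - 1312x^2 + 560x. The constant term is 0 because L is singular (the all-ones vector lies in its kernel).

x^7 - 20x^6 + 155x^5 - 600x^4 + 1240x^3 - 1312x^2 + 560x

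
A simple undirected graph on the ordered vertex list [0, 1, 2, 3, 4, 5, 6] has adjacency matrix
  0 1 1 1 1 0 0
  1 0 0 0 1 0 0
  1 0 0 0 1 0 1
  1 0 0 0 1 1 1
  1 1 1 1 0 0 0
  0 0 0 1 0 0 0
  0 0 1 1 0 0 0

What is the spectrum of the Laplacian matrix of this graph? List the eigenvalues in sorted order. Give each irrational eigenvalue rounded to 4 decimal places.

[0, 0.8487, 1.4903, 3, 3.7371, 5, 5.9239]

With the vertex order [0, 1, 2, 3, 4, 5, 6], the degrees are [4, 2, 3, 4, 4, 1, 2], giving D = diag(4, 2, 3, 4, 4, 1, 2) and L = D - A. Since every row of L sums to 0, the all-ones vector is in the kernel and 0 is an eigenvalue. The single zero eigenvalue shows the graph is connected. By the matrix-tree theorem the graph has (1/7) * product of the nonzero eigenvalues = 60 spanning trees. The largest eigenvalue, 5.9239, is at most the vertex count 7.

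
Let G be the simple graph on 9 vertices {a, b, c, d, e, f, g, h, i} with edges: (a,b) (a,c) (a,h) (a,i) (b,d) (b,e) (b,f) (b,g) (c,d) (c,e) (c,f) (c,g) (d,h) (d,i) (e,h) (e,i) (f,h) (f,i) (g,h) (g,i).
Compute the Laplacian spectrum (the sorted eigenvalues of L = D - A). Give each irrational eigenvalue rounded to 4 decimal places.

[0, 4, 4, 4, 4, 5, 5, 5, 9]

Reading degrees in the order [a, b, c, d, e, f, g, h, i] gives [4, 5, 5, 4, 4, 4, 4, 5, 5]; set D = diag(4, 5, 5, 4, 4, 4, 4, 5, 5) and form L = D - A. The multiplicity of 0 as a Laplacian eigenvalue equals the number of connected components. The single zero eigenvalue shows the graph is connected. The eigenvalues sum to 40, which equals trace(L) = 2|E|.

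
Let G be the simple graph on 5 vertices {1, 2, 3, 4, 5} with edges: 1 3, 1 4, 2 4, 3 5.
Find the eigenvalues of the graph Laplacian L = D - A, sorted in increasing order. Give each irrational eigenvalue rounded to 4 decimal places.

Reading degrees in the order [1, 2, 3, 4, 5] gives [2, 1, 2, 2, 1]; set D = diag(2, 1, 2, 2, 1) and form L = D - A. Diagonalising L (or applying a numerical eigensolver to the 5x5 matrix) gives the spectrum above. The single zero eigenvalue shows the graph is connected. The largest eigenvalue, 3.6180, is at most the vertex count 5.

[0, 0.3820, 1.3820, 2.6180, 3.6180]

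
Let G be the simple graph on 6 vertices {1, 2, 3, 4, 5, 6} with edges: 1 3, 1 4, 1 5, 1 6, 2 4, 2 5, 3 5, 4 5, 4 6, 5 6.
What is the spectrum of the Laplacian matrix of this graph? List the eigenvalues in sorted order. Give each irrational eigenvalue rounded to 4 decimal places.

With the vertex order [1, 2, 3, 4, 5, 6], the degrees are [4, 2, 2, 4, 5, 3], giving D = diag(4, 2, 2, 4, 5, 3) and L = D - A. Diagonalising L (or applying a numerical eigensolver to the 6x6 matrix) gives the spectrum above. The single zero eigenvalue shows the graph is connected. The eigenvalues sum to 20, which equals trace(L) = 2|E|.

[0, 1.6972, 2.3820, 4.6180, 5.3028, 6]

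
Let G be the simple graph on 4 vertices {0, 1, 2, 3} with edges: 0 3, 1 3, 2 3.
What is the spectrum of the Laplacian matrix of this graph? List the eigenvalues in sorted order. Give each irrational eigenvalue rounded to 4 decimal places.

Each diagonal entry of L is the vertex degree and each off-diagonal entry is -1 where an edge is present, 0 otherwise; in the order [0, 1, 2, 3] the diagonal is [1, 1, 1, 3]. Since every row of L sums to 0, the all-ones vector is in the kernel and 0 is an eigenvalue. The eigenvalues sum to 6, which equals trace(L) = 2|E|. The largest eigenvalue, 4, is at most the vertex count 4.

[0, 1, 1, 4]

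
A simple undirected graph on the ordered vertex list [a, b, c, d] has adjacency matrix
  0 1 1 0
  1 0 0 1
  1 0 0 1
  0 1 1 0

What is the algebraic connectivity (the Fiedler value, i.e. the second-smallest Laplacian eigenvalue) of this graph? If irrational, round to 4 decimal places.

2

Reading degrees in the order [a, b, c, d] gives [2, 2, 2, 2]; set D = diag(2, 2, 2, 2) and form L = D - A. The smallest Laplacian eigenvalue is always 0. The next one, lambda_2 = 2, measures how hard the graph is to disconnect: larger values mean better connectivity.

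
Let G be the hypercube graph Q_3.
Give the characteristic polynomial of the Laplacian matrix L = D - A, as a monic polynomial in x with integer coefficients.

x^8 - 24x^7 + 240x^6 - 1296x^5 + 4080x^4 - 7488x^3 + 7424x^2 - 3072x

The graph has 8 vertices and degree multiset [3, 3, 3, 3, 3, 3, 3, 3]; D is the diagonal matrix of degrees and L = D - A. Computing det(xI - L) by cofactor expansion (or equivalently via sum-over-permutations) gives x^8 - 24x^7 + 240x^6 - 1296x^5 + 4080x^4 - 7488x^3 + 7424x^2 - 3072x. Since p(0) = det(-L) = 0, x divides p(x). The largest eigenvalue, 6, is at most the vertex count 8.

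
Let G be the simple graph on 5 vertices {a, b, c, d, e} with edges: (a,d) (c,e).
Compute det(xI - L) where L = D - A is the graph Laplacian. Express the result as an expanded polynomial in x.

x^5 - 4x^4 + 4x^3

Reading degrees in the order [a, b, c, d, e] gives [1, 0, 1, 1, 1]; set D = diag(1, 0, 1, 1, 1) and form L = D - A. Computing det(xI - L) by cofactor expansion (or equivalently via sum-over-permutations) gives x^5 - 4x^4 + 4x^3. The coefficient of x^4 equals -trace(L) = -4, matching the sum of degrees. The eigenvalues sum to 4, which equals trace(L) = 2|E|.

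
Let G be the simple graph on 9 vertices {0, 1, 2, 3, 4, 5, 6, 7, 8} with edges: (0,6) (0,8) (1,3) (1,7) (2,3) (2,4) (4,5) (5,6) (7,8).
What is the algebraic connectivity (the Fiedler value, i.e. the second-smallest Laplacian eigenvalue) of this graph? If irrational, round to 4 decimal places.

0.4679

With the vertex order [0, 1, 2, 3, 4, 5, 6, 7, 8], the degrees are [2, 2, 2, 2, 2, 2, 2, 2, 2], giving D = diag(2, 2, 2, 2, 2, 2, 2, 2, 2) and L = D - A. The smallest Laplacian eigenvalue is always 0. The next one, lambda_2 = 0.4679, measures how hard the graph is to disconnect: larger values mean better connectivity. The eigenvalues sum to 18, which equals trace(L) = 2|E|.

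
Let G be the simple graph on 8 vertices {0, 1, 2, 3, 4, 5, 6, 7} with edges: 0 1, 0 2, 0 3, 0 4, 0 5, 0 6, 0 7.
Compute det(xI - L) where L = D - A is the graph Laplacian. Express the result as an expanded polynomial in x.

Reading degrees in the order [0, 1, 2, 3, 4, 5, 6, 7] gives [7, 1, 1, 1, 1, 1, 1, 1]; set D = diag(7, 1, 1, 1, 1, 1, 1, 1) and form L = D - A. L has integer entries, so p(x) = det(xI - L) has integer coefficients. Expanding the determinant yields x^8 - 14x^7 + 63x^6 - 140x^5 + 175x^4 - 126x^3 + 49x^2 - 8x. The constant term is 0 because L is singular (the all-ones vector lies in its kernel). The largest eigenvalue, 8, is at most the vertex count 8. The eigenvalues sum to 14, which equals trace(L) = 2|E|.

x^8 - 14x^7 + 63x^6 - 140x^5 + 175x^4 - 126x^3 + 49x^2 - 8x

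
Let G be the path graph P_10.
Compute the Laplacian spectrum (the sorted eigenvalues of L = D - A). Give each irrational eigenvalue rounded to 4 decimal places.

The graph has 10 vertices and degree multiset [2, 2, 2, 2, 2, 2, 2, 2, 1, 1]; D is the diagonal matrix of degrees and L = D - A. The multiplicity of 0 as a Laplacian eigenvalue equals the number of connected components. The single zero eigenvalue shows the graph is connected. The eigenvalues sum to 18, which equals trace(L) = 2|E|.

[0, 0.0979, 0.3820, 0.8244, 1.3820, 2, 2.6180, 3.1756, 3.6180, 3.9021]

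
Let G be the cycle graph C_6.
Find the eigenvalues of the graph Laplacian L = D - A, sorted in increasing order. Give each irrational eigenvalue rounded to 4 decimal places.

[0, 1, 1, 3, 3, 4]

The graph has 6 vertices and degree multiset [2, 2, 2, 2, 2, 2]; D is the diagonal matrix of degrees and L = D - A. Diagonalising L (or applying a numerical eigensolver to the 6x6 matrix) gives the spectrum above. The single zero eigenvalue shows the graph is connected. The eigenvalues sum to 12, which equals trace(L) = 2|E|.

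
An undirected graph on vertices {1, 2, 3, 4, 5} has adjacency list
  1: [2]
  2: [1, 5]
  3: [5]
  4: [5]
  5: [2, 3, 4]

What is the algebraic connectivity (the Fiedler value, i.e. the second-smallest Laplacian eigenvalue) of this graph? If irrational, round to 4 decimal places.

Each diagonal entry of L is the vertex degree and each off-diagonal entry is -1 where an edge is present, 0 otherwise; in the order [1, 2, 3, 4, 5] the diagonal is [1, 2, 1, 1, 3]. The smallest Laplacian eigenvalue is always 0. The next one, lambda_2 = 0.5188, measures how hard the graph is to disconnect: larger values mean better connectivity.

0.5188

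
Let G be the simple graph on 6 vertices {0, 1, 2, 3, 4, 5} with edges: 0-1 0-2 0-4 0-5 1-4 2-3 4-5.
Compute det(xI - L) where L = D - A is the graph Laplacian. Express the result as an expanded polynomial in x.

Each diagonal entry of L is the vertex degree and each off-diagonal entry is -1 where an edge is present, 0 otherwise; in the order [0, 1, 2, 3, 4, 5] the diagonal is [4, 2, 2, 1, 3, 2]. Computing det(xI - L) by cofactor expansion (or equivalently via sum-over-permutations) gives x^6 - 14x^5 + 72x^4 - 166x^3 + 164x^2 - 48x. The coefficient of x^5 equals -trace(L) = -14, matching the sum of degrees. By the matrix-tree theorem the graph has (1/6) * product of the nonzero eigenvalues = 8 spanning trees. The eigenvalues sum to 14, which equals trace(L) = 2|E|.

x^6 - 14x^5 + 72x^4 - 166x^3 + 164x^2 - 48x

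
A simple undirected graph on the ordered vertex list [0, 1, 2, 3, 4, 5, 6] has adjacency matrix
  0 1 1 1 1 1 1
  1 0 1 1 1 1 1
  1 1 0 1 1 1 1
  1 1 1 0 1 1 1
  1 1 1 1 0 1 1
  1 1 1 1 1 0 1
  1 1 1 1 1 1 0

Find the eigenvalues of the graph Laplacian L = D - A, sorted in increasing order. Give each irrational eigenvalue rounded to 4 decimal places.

[0, 7, 7, 7, 7, 7, 7]

Each diagonal entry of L is the vertex degree and each off-diagonal entry is -1 where an edge is present, 0 otherwise; in the order [0, 1, 2, 3, 4, 5, 6] the diagonal is [6, 6, 6, 6, 6, 6, 6]. Since every row of L sums to 0, the all-ones vector is in the kernel and 0 is an eigenvalue. The eigenvalues sum to 42, which equals trace(L) = 2|E|.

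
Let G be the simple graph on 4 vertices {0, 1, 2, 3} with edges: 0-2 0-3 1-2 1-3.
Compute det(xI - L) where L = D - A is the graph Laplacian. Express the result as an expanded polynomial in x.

Each diagonal entry of L is the vertex degree and each off-diagonal entry is -1 where an edge is present, 0 otherwise; in the order [0, 1, 2, 3] the diagonal is [2, 2, 2, 2]. Computing det(xI - L) by cofactor expansion (or equivalently via sum-over-permutations) gives x^4 - 8x^3 + 20x^2 - 16x. The constant term is 0 because L is singular (the all-ones vector lies in its kernel). The eigenvalues sum to 8, which equals trace(L) = 2|E|.

x^4 - 8x^3 + 20x^2 - 16x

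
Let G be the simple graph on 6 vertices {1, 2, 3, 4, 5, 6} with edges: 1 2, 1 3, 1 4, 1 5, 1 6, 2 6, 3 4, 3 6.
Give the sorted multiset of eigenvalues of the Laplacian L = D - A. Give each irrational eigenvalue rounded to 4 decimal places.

[0, 1, 1.5858, 3, 4.4142, 6]

Reading degrees in the order [1, 2, 3, 4, 5, 6] gives [5, 2, 3, 2, 1, 3]; set D = diag(5, 2, 3, 2, 1, 3) and form L = D - A. The multiplicity of 0 as a Laplacian eigenvalue equals the number of connected components. There is one zero in the spectrum, matching the 1 component. By the matrix-tree theorem the graph has (1/6) * product of the nonzero eigenvalues = 21 spanning trees.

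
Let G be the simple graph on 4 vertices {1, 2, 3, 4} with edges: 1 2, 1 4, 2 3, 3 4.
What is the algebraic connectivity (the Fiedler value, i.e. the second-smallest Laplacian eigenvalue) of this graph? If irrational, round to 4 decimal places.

2

Reading degrees in the order [1, 2, 3, 4] gives [2, 2, 2, 2]; set D = diag(2, 2, 2, 2) and form L = D - A. Computing the eigenvalues of L and sorting gives [0, 2, 2, 4]. The Fiedler value lambda_2 = 2 is strictly positive, so the graph is connected. The eigenvalues sum to 8, which equals trace(L) = 2|E|.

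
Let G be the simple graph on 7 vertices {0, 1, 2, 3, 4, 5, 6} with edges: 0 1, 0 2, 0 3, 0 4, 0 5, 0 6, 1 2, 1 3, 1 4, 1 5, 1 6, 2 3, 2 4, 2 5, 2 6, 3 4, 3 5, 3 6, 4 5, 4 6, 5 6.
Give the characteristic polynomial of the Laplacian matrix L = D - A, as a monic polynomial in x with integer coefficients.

x^7 - 42x^6 + 735x^5 - 6860x^4 + 36015x^3 - 100842x^2 + 117649x

Each diagonal entry of L is the vertex degree and each off-diagonal entry is -1 where an edge is present, 0 otherwise; in the order [0, 1, 2, 3, 4, 5, 6] the diagonal is [6, 6, 6, 6, 6, 6, 6]. L has integer entries, so p(x) = det(xI - L) has integer coefficients. Expanding the determinant yields x^7 - 42x^6 + 735x^5 - 6860x^4 + 36015x^3 - 100842x^2 + 117649x. The constant term is 0 because L is singular (the all-ones vector lies in its kernel).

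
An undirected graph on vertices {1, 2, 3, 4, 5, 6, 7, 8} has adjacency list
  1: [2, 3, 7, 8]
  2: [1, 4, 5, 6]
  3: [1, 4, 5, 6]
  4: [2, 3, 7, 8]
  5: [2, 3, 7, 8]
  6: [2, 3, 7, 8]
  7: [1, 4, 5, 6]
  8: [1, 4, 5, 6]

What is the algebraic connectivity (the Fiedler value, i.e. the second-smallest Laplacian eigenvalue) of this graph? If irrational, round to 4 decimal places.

Reading degrees in the order [1, 2, 3, 4, 5, 6, 7, 8] gives [4, 4, 4, 4, 4, 4, 4, 4]; set D = diag(4, 4, 4, 4, 4, 4, 4, 4) and form L = D - A. Computing the eigenvalues of L and sorting gives [0, 4, 4, 4, 4, 4, 4, 8]. The Fiedler value lambda_2 = 4 is strictly positive, so the graph is connected.

4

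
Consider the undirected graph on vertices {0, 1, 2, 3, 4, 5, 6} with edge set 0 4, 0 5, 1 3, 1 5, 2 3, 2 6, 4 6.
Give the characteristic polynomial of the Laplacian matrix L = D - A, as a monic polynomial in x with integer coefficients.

x^7 - 14x^6 + 77x^5 - 210x^4 + 294x^3 - 196x^2 + 49x

Reading degrees in the order [0, 1, 2, 3, 4, 5, 6] gives [2, 2, 2, 2, 2, 2, 2]; set D = diag(2, 2, 2, 2, 2, 2, 2) and form L = D - A. L has integer entries, so p(x) = det(xI - L) has integer coefficients. Expanding the determinant yields x^7 - 14x^6 + 77x^5 - 210x^4 + 294x^3 - 196x^2 + 49x. The coefficient of x^6 equals -trace(L) = -14, matching the sum of degrees. The largest eigenvalue, 3.8019, is at most the vertex count 7.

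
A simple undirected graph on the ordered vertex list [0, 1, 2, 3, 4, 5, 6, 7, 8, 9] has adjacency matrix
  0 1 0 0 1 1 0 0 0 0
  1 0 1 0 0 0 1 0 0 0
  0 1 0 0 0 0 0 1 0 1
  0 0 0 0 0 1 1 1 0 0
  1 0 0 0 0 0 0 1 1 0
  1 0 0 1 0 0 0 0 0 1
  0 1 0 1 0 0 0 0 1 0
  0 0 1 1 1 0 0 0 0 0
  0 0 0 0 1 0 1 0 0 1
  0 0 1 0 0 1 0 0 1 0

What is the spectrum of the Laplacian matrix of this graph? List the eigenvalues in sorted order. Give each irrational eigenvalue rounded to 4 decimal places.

[0, 2, 2, 2, 2, 2, 5, 5, 5, 5]

Each diagonal entry of L is the vertex degree and each off-diagonal entry is -1 where an edge is present, 0 otherwise; in the order [0, 1, 2, 3, 4, 5, 6, 7, 8, 9] the diagonal is [3, 3, 3, 3, 3, 3, 3, 3, 3, 3]. Diagonalising L (or applying a numerical eigensolver to the 10x10 matrix) gives the spectrum above.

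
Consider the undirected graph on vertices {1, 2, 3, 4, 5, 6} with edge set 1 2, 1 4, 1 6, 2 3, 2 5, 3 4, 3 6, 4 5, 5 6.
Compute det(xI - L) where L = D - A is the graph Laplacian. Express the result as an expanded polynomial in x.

With the vertex order [1, 2, 3, 4, 5, 6], the degrees are [3, 3, 3, 3, 3, 3], giving D = diag(3, 3, 3, 3, 3, 3) and L = D - A. The eigenvalues of L are [0, 3, 3, 3, 3, 6]; the characteristic polynomial is the product of (x - lambda_i), which multiplies out to x^6 - 18x^5 + 126x^4 - 432x^3 + 729x^2 - 486x. The coefficient of x^5 equals -trace(L) = -18, matching the sum of degrees. By the matrix-tree theorem the graph has (1/6) * product of the nonzero eigenvalues = 81 spanning trees. There is one zero in the spectrum, matching the 1 component.

x^6 - 18x^5 + 126x^4 - 432x^3 + 729x^2 - 486x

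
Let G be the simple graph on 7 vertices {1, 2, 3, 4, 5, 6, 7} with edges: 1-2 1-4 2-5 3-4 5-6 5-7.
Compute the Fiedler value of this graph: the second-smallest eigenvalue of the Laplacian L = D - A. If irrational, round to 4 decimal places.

0.2254

Each diagonal entry of L is the vertex degree and each off-diagonal entry is -1 where an edge is present, 0 otherwise; in the order [1, 2, 3, 4, 5, 6, 7] the diagonal is [2, 2, 1, 2, 3, 1, 1]. The smallest Laplacian eigenvalue is always 0. The next one, lambda_2 = 0.2254, measures how hard the graph is to disconnect: larger values mean better connectivity. The eigenvalues sum to 12, which equals trace(L) = 2|E|. There is one zero in the spectrum, matching the 1 component.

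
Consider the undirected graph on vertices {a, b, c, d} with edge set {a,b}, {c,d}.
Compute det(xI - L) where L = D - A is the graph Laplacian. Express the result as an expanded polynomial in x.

x^4 - 4x^3 + 4x^2

Reading degrees in the order [a, b, c, d] gives [1, 1, 1, 1]; set D = diag(1, 1, 1, 1) and form L = D - A. L has integer entries, so p(x) = det(xI - L) has integer coefficients. Expanding the determinant yields x^4 - 4x^3 + 4x^2. The coefficient of x^3 equals -trace(L) = -4, matching the sum of degrees. The eigenvalues sum to 4, which equals trace(L) = 2|E|. There are 2 zeros in the spectrum, matching the 2 components.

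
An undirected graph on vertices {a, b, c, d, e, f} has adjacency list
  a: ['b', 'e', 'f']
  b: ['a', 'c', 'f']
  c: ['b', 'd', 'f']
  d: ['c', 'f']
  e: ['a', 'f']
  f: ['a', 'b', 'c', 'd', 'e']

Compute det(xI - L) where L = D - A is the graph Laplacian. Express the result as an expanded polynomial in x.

Each diagonal entry of L is the vertex degree and each off-diagonal entry is -1 where an edge is present, 0 otherwise; in the order [a, b, c, d, e, f] the diagonal is [3, 3, 3, 2, 2, 5]. Computing det(xI - L) by cofactor expansion (or equivalently via sum-over-permutations) gives x^6 - 18x^5 + 123x^4 - 396x^3 + 595x^2 - 330x. The coefficient of x^5 equals -trace(L) = -18, matching the sum of degrees. There is one zero in the spectrum, matching the 1 component. The largest eigenvalue, 6, is at most the vertex count 6.

x^6 - 18x^5 + 123x^4 - 396x^3 + 595x^2 - 330x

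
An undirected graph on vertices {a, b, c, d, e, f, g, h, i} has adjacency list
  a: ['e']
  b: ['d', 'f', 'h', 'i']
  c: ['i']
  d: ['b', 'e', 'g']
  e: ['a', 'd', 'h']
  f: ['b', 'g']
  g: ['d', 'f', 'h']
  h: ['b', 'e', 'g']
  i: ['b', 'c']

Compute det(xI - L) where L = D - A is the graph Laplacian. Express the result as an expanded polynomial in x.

Reading degrees in the order [a, b, c, d, e, f, g, h, i] gives [1, 4, 1, 3, 3, 2, 3, 3, 2]; set D = diag(1, 4, 1, 3, 3, 2, 3, 3, 2) and form L = D - A. Computing det(xI - L) by cofactor expansion (or equivalently via sum-over-permutations) gives x^9 - 22x^8 + 200x^7 - 976x^6 + 2770x^5 - 4610x^4 + 4285x^3 - 1956x^2 + 324x. Since p(0) = det(-L) = 0, x divides p(x).

x^9 - 22x^8 + 200x^7 - 976x^6 + 2770x^5 - 4610x^4 + 4285x^3 - 1956x^2 + 324x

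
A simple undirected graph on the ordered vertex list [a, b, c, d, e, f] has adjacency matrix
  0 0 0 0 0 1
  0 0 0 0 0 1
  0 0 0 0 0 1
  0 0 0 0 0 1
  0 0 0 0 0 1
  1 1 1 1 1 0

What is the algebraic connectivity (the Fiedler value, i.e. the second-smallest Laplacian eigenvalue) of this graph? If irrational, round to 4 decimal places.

1

Each diagonal entry of L is the vertex degree and each off-diagonal entry is -1 where an edge is present, 0 otherwise; in the order [a, b, c, d, e, f] the diagonal is [1, 1, 1, 1, 1, 5]. The smallest Laplacian eigenvalue is always 0. The next one, lambda_2 = 1, measures how hard the graph is to disconnect: larger values mean better connectivity. The largest eigenvalue, 6, is at most the vertex count 6. There is one zero in the spectrum, matching the 1 component.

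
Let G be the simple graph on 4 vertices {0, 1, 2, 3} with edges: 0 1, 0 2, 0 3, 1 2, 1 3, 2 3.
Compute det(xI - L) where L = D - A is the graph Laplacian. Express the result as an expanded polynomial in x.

x^4 - 12x^3 + 48x^2 - 64x

Each diagonal entry of L is the vertex degree and each off-diagonal entry is -1 where an edge is present, 0 otherwise; in the order [0, 1, 2, 3] the diagonal is [3, 3, 3, 3]. Computing det(xI - L) by cofactor expansion (or equivalently via sum-over-permutations) gives x^4 - 12x^3 + 48x^2 - 64x. Since p(0) = det(-L) = 0, x divides p(x). The largest eigenvalue, 4, is at most the vertex count 4.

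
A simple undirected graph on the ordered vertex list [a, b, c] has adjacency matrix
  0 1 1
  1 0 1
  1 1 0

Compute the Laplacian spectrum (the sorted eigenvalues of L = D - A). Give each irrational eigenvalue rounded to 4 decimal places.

Each diagonal entry of L is the vertex degree and each off-diagonal entry is -1 where an edge is present, 0 otherwise; in the order [a, b, c] the diagonal is [2, 2, 2]. Diagonalising L (or applying a numerical eigensolver to the 3x3 matrix) gives the spectrum above. The single zero eigenvalue shows the graph is connected. By the matrix-tree theorem the graph has (1/3) * product of the nonzero eigenvalues = 3 spanning trees.

[0, 3, 3]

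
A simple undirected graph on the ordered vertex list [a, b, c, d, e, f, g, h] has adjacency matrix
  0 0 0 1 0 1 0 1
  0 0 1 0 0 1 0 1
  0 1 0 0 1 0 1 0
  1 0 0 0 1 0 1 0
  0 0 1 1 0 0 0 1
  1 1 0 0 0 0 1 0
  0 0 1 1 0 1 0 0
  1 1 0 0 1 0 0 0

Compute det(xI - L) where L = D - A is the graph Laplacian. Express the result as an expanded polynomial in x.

Reading degrees in the order [a, b, c, d, e, f, g, h] gives [3, 3, 3, 3, 3, 3, 3, 3]; set D = diag(3, 3, 3, 3, 3, 3, 3, 3) and form L = D - A. The eigenvalues of L are [0, 2, 2, 2, 4, 4, 4, 6]; the characteristic polynomial is the product of (x - lambda_i), which multiplies out to x^8 - 24x^7 + 240x^6 - 1296x^5 + 4080x^4 - 7488x^3 + 7424x^2 - 3072x. Since p(0) = det(-L) = 0, x divides p(x).

x^8 - 24x^7 + 240x^6 - 1296x^5 + 4080x^4 - 7488x^3 + 7424x^2 - 3072x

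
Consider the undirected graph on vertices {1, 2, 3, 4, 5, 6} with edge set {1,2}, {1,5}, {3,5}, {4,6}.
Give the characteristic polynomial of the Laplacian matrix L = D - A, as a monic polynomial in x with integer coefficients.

Reading degrees in the order [1, 2, 3, 4, 5, 6] gives [2, 1, 1, 1, 2, 1]; set D = diag(2, 1, 1, 1, 2, 1) and form L = D - A. L has integer entries, so p(x) = det(xI - L) has integer coefficients. Expanding the determinant yields x^6 - 8x^5 + 22x^4 - 24x^3 + 8x^2. Since p(0) = det(-L) = 0, x divides p(x). There are 2 zeros in the spectrum, matching the 2 components. The largest eigenvalue, 3.4142, is at most the vertex count 6.

x^6 - 8x^5 + 22x^4 - 24x^3 + 8x^2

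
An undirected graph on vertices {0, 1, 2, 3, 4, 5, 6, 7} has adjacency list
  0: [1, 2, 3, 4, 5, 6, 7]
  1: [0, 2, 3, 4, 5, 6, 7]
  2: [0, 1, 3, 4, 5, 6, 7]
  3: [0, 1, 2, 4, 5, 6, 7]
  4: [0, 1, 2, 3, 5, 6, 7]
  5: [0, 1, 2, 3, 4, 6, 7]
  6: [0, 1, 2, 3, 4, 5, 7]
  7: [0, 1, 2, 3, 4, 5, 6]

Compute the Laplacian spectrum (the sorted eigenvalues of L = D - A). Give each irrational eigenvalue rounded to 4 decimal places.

With the vertex order [0, 1, 2, 3, 4, 5, 6, 7], the degrees are [7, 7, 7, 7, 7, 7, 7, 7], giving D = diag(7, 7, 7, 7, 7, 7, 7, 7) and L = D - A. The multiplicity of 0 as a Laplacian eigenvalue equals the number of connected components. The single zero eigenvalue shows the graph is connected. The largest eigenvalue, 8, is at most the vertex count 8. There is one zero in the spectrum, matching the 1 component.

[0, 8, 8, 8, 8, 8, 8, 8]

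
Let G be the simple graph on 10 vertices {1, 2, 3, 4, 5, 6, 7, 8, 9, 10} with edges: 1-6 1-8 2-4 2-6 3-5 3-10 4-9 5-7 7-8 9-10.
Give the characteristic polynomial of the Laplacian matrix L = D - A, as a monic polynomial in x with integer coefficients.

x^10 - 20x^9 + 170x^8 - 800x^7 + 2275x^6 - 4004x^5 + 4290x^4 - 2640x^3 + 825x^2 - 100x

Each diagonal entry of L is the vertex degree and each off-diagonal entry is -1 where an edge is present, 0 otherwise; in the order [1, 2, 3, 4, 5, 6, 7, 8, 9, 10] the diagonal is [2, 2, 2, 2, 2, 2, 2, 2, 2, 2]. L has integer entries, so p(x) = det(xI - L) has integer coefficients. Expanding the determinant yields x^10 - 20x^9 + 170x^8 - 800x^7 + 2275x^6 - 4004x^5 + 4290x^4 - 2640x^3 + 825x^2 - 100x. The coefficient of x^9 equals -trace(L) = -20, matching the sum of degrees. The largest eigenvalue, 4, is at most the vertex count 10.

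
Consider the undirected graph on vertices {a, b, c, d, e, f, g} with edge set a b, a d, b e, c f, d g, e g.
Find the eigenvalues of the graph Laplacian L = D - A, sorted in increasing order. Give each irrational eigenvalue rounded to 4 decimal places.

[0, 0, 1.3820, 1.3820, 2, 3.6180, 3.6180]

With the vertex order [a, b, c, d, e, f, g], the degrees are [2, 2, 1, 2, 2, 1, 2], giving D = diag(2, 2, 1, 2, 2, 1, 2) and L = D - A. Since every row of L sums to 0, the all-ones vector is in the kernel and 0 is an eigenvalue. The 2 zero eigenvalues correspond to the 2 connected components. The eigenvalues sum to 12, which equals trace(L) = 2|E|.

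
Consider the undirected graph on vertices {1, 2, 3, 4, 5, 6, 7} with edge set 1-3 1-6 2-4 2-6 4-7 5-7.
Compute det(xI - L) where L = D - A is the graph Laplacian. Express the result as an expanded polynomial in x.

With the vertex order [1, 2, 3, 4, 5, 6, 7], the degrees are [2, 2, 1, 2, 1, 2, 2], giving D = diag(2, 2, 1, 2, 1, 2, 2) and L = D - A. L has integer entries, so p(x) = det(xI - L) has integer coefficients. Expanding the determinant yields x^7 - 12x^6 + 55x^5 - 120x^4 + 126x^3 - 56x^2 + 7x. The coefficient of x^6 equals -trace(L) = -12, matching the sum of degrees. The eigenvalues sum to 12, which equals trace(L) = 2|E|. There is one zero in the spectrum, matching the 1 component.

x^7 - 12x^6 + 55x^5 - 120x^4 + 126x^3 - 56x^2 + 7x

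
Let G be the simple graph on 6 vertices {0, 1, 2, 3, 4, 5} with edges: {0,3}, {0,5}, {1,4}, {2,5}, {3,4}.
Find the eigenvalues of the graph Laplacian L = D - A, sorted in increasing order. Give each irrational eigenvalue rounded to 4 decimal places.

[0, 0.2679, 1, 2, 3, 3.7321]

With the vertex order [0, 1, 2, 3, 4, 5], the degrees are [2, 1, 1, 2, 2, 2], giving D = diag(2, 1, 1, 2, 2, 2) and L = D - A. L is symmetric positive semidefinite, so every eigenvalue is real and nonnegative. There is one zero in the spectrum, matching the 1 component.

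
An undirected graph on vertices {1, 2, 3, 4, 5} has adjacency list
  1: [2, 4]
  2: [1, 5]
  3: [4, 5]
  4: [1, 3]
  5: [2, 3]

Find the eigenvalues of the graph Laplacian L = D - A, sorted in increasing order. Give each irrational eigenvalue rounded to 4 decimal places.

With the vertex order [1, 2, 3, 4, 5], the degrees are [2, 2, 2, 2, 2], giving D = diag(2, 2, 2, 2, 2) and L = D - A. The multiplicity of 0 as a Laplacian eigenvalue equals the number of connected components.

[0, 1.3820, 1.3820, 3.6180, 3.6180]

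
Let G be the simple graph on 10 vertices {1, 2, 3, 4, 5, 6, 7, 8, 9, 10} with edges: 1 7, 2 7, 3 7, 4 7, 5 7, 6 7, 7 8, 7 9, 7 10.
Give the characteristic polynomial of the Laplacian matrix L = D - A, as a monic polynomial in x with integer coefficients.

With the vertex order [1, 2, 3, 4, 5, 6, 7, 8, 9, 10], the degrees are [1, 1, 1, 1, 1, 1, 9, 1, 1, 1], giving D = diag(1, 1, 1, 1, 1, 1, 9, 1, 1, 1) and L = D - A. The eigenvalues of L are [0, 1, 1, 1, 1, 1, 1, 1, 1, 10]; the characteristic polynomial is the product of (x - lambda_i), which multiplies out to x^10 - 18x^9 + 108x^8 - 336x^7 + 630x^6 - 756x^5 + 588x^4 - 288x^3 + 81x^2 - 10x. Since p(0) = det(-L) = 0, x divides p(x). The eigenvalues sum to 18, which equals trace(L) = 2|E|.

x^10 - 18x^9 + 108x^8 - 336x^7 + 630x^6 - 756x^5 + 588x^4 - 288x^3 + 81x^2 - 10x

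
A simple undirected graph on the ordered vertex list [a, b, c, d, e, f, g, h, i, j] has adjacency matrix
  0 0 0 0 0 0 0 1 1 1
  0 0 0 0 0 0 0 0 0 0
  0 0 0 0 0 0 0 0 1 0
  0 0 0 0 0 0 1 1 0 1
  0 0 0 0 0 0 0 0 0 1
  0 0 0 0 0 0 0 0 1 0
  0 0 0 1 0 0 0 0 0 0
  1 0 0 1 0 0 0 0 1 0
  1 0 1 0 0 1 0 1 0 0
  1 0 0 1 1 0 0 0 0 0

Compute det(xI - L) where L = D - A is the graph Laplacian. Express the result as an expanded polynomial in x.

With the vertex order [a, b, c, d, e, f, g, h, i, j], the degrees are [3, 0, 1, 3, 1, 1, 1, 3, 4, 3], giving D = diag(3, 0, 1, 3, 1, 1, 1, 3, 4, 3) and L = D - A. Computing det(xI - L) by cofactor expansion (or equivalently via sum-over-permutations) gives x^10 - 20x^9 + 162x^8 - 686x^7 + 1641x^6 - 2246x^5 + 1709x^4 - 660x^3 + 99x^2. The coefficient of x^9 equals -trace(L) = -20, matching the sum of degrees.

x^10 - 20x^9 + 162x^8 - 686x^7 + 1641x^6 - 2246x^5 + 1709x^4 - 660x^3 + 99x^2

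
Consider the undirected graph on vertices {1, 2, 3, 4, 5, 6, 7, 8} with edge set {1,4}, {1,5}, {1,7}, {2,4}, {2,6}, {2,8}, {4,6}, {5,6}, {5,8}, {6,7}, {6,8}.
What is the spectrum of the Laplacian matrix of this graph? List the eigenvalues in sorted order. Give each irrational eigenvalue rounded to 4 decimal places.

[0, 0, 1.5858, 2.3820, 2.6972, 4.4142, 4.6180, 6.3028]

With the vertex order [1, 2, 3, 4, 5, 6, 7, 8], the degrees are [3, 3, 0, 3, 3, 5, 2, 3], giving D = diag(3, 3, 0, 3, 3, 5, 2, 3) and L = D - A. L is symmetric positive semidefinite, so every eigenvalue is real and nonnegative. The 2 zero eigenvalues correspond to the 2 connected components. There are 2 zeros in the spectrum, matching the 2 components. The eigenvalues sum to 22, which equals trace(L) = 2|E|.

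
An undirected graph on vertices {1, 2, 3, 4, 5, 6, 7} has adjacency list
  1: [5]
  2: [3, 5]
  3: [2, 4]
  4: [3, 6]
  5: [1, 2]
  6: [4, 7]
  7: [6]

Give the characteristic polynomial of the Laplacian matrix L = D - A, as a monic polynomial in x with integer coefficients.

Each diagonal entry of L is the vertex degree and each off-diagonal entry is -1 where an edge is present, 0 otherwise; in the order [1, 2, 3, 4, 5, 6, 7] the diagonal is [1, 2, 2, 2, 2, 2, 1]. Computing det(xI - L) by cofactor expansion (or equivalently via sum-over-permutations) gives x^7 - 12x^6 + 55x^5 - 120x^4 + 126x^3 - 56x^2 + 7x. Since p(0) = det(-L) = 0, x divides p(x). The eigenvalues sum to 12, which equals trace(L) = 2|E|.

x^7 - 12x^6 + 55x^5 - 120x^4 + 126x^3 - 56x^2 + 7x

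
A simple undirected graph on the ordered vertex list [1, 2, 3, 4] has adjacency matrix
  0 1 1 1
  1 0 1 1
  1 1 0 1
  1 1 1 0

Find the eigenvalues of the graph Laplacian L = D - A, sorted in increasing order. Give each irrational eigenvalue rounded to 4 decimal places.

[0, 4, 4, 4]

With the vertex order [1, 2, 3, 4], the degrees are [3, 3, 3, 3], giving D = diag(3, 3, 3, 3) and L = D - A. Since every row of L sums to 0, the all-ones vector is in the kernel and 0 is an eigenvalue. The largest eigenvalue, 4, is at most the vertex count 4. The eigenvalues sum to 12, which equals trace(L) = 2|E|.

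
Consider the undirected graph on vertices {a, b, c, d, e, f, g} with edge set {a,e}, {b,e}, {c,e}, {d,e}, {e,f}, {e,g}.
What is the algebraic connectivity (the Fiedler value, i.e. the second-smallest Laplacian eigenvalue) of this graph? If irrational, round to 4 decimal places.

1

With the vertex order [a, b, c, d, e, f, g], the degrees are [1, 1, 1, 1, 6, 1, 1], giving D = diag(1, 1, 1, 1, 6, 1, 1) and L = D - A. Computing the eigenvalues of L and sorting gives [0, 1, 1, 1, 1, 1, 7]. The Fiedler value lambda_2 = 1 is strictly positive, so the graph is connected. The eigenvalues sum to 12, which equals trace(L) = 2|E|. There is one zero in the spectrum, matching the 1 component.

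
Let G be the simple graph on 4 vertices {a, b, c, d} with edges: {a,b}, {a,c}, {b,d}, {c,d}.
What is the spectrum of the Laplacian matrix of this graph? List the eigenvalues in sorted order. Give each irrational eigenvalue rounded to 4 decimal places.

[0, 2, 2, 4]

With the vertex order [a, b, c, d], the degrees are [2, 2, 2, 2], giving D = diag(2, 2, 2, 2) and L = D - A. Since every row of L sums to 0, the all-ones vector is in the kernel and 0 is an eigenvalue. The single zero eigenvalue shows the graph is connected. The largest eigenvalue, 4, is at most the vertex count 4.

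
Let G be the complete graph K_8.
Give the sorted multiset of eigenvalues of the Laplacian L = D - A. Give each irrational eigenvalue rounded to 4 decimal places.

The graph has 8 vertices and degree multiset [7, 7, 7, 7, 7, 7, 7, 7]; D is the diagonal matrix of degrees and L = D - A. Diagonalising L (or applying a numerical eigensolver to the 8x8 matrix) gives the spectrum above. The single zero eigenvalue shows the graph is connected. The largest eigenvalue, 8, is at most the vertex count 8.

[0, 8, 8, 8, 8, 8, 8, 8]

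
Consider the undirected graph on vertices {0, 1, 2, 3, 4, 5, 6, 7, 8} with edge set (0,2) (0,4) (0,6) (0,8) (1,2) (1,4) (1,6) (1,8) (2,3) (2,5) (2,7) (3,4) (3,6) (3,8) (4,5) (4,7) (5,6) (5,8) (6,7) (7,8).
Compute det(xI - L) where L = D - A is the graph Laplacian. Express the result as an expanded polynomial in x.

x^9 - 40x^8 + 690x^7 - 6720x^6 + 40485x^5 - 154704x^4 + 366560x^3 - 492800x^2 + 288000x

Reading degrees in the order [0, 1, 2, 3, 4, 5, 6, 7, 8] gives [4, 4, 5, 4, 5, 4, 5, 4, 5]; set D = diag(4, 4, 5, 4, 5, 4, 5, 4, 5) and form L = D - A. Computing det(xI - L) by cofactor expansion (or equivalently via sum-over-permutations) gives x^9 - 40x^8 + 690x^7 - 6720x^6 + 40485x^5 - 154704x^4 + 366560x^3 - 492800x^2 + 288000x. The constant term is 0 because L is singular (the all-ones vector lies in its kernel).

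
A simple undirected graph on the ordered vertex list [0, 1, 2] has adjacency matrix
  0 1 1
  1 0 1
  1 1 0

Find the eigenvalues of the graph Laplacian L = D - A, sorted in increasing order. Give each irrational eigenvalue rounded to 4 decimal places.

Reading degrees in the order [0, 1, 2] gives [2, 2, 2]; set D = diag(2, 2, 2) and form L = D - A. The multiplicity of 0 as a Laplacian eigenvalue equals the number of connected components.

[0, 3, 3]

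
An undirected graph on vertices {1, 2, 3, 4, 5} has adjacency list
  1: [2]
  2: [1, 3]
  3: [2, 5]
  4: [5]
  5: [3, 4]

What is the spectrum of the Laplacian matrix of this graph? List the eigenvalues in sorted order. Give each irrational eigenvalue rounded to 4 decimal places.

With the vertex order [1, 2, 3, 4, 5], the degrees are [1, 2, 2, 1, 2], giving D = diag(1, 2, 2, 1, 2) and L = D - A. Diagonalising L (or applying a numerical eigensolver to the 5x5 matrix) gives the spectrum above. By the matrix-tree theorem the graph has (1/5) * product of the nonzero eigenvalues = 1 spanning tree.

[0, 0.3820, 1.3820, 2.6180, 3.6180]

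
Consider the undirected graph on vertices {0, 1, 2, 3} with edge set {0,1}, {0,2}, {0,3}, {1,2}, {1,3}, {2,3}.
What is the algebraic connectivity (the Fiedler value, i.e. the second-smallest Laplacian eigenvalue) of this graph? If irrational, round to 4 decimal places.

4

Reading degrees in the order [0, 1, 2, 3] gives [3, 3, 3, 3]; set D = diag(3, 3, 3, 3) and form L = D - A. Computing the eigenvalues of L and sorting gives [0, 4, 4, 4]. The Fiedler value lambda_2 = 4 is strictly positive, so the graph is connected.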